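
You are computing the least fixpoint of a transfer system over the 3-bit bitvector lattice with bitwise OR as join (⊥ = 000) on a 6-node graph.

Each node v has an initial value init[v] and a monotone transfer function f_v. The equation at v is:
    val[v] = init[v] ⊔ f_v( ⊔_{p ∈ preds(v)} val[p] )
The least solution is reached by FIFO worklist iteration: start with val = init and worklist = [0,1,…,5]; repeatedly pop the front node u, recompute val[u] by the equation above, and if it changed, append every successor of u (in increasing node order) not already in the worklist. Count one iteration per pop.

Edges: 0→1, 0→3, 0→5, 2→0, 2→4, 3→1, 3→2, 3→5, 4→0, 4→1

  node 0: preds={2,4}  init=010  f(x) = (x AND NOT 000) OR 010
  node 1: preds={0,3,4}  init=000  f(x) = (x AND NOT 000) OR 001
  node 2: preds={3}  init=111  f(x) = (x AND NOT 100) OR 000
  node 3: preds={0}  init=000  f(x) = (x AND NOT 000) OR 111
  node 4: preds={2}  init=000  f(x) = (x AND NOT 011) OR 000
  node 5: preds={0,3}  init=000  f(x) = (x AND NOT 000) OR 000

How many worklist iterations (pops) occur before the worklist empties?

9

Trace (9 dequeues):
  [1] u=0 | in 111 | out 111 | prev 010 | push {}
  [2] u=1 | in 111 | out 111 | prev 000 | push {}
  [3] u=2 | in 000 | out 111 | ==
  [4] u=3 | in 111 | out 111 | prev 000 | push {1,2}
  [5] u=4 | in 111 | out 100 | prev 000 | push {0}
  [6] u=5 | in 111 | out 111 | prev 000 | push {}
  [7] u=1 | in 111 | out 111 | ==
  [8] u=2 | in 111 | out 111 | ==
  [9] u=0 | in 111 | out 111 | ==

Converged values:
  [0] 111
  [1] 111
  [2] 111
  [3] 111
  [4] 100
  [5] 111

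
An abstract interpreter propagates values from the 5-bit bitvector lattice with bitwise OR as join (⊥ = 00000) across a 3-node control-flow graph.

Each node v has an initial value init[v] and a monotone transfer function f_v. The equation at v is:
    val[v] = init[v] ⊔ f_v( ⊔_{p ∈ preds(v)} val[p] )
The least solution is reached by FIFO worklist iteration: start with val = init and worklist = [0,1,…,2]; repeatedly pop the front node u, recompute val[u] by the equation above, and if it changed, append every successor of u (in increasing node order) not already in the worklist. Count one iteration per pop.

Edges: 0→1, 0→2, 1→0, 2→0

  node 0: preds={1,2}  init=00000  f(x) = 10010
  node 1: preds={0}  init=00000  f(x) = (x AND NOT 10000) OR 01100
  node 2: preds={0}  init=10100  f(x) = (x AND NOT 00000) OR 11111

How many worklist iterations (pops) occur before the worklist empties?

Trace (4 dequeues):
  [1] u=0 | in 10100 | out 10010 | prev 00000 | push {}
  [2] u=1 | in 10010 | out 01110 | prev 00000 | push {0}
  [3] u=2 | in 10010 | out 11111 | prev 10100 | push {}
  [4] u=0 | in 11111 | out 10010 | ==

Converged values:
  [0] 10010
  [1] 01110
  [2] 11111

4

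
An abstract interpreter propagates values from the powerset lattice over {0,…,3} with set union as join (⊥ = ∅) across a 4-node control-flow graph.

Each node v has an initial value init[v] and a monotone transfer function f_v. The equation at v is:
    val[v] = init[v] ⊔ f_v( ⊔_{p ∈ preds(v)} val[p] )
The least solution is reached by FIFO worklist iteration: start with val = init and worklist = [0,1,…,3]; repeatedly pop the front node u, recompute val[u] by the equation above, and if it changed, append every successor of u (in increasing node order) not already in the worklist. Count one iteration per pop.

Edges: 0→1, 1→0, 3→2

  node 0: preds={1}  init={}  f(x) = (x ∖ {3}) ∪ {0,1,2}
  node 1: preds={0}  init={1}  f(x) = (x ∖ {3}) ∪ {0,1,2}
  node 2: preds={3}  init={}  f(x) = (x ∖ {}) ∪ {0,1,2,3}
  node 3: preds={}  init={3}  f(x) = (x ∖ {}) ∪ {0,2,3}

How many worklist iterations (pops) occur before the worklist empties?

6

Iteration log — 6 steps:
  step 1. node 0  ⊔preds={1}  new={0,1,2}  old={}  +wl: 
  step 2. node 1  ⊔preds={0,1,2}  new={0,1,2}  old={1}  +wl: 0
  step 3. node 2  ⊔preds={3}  new={0,1,2,3}  old={}  +wl: 
  step 4. node 3  ⊔preds={}  new={0,2,3}  old={3}  +wl: 2
  step 5. node 0  ⊔preds={0,1,2}  new={0,1,2}  stable
  step 6. node 2  ⊔preds={0,2,3}  new={0,1,2,3}  stable

Least fixpoint reached:
  node 0: {0,1,2}
  node 1: {0,1,2}
  node 2: {0,1,2,3}
  node 3: {0,2,3}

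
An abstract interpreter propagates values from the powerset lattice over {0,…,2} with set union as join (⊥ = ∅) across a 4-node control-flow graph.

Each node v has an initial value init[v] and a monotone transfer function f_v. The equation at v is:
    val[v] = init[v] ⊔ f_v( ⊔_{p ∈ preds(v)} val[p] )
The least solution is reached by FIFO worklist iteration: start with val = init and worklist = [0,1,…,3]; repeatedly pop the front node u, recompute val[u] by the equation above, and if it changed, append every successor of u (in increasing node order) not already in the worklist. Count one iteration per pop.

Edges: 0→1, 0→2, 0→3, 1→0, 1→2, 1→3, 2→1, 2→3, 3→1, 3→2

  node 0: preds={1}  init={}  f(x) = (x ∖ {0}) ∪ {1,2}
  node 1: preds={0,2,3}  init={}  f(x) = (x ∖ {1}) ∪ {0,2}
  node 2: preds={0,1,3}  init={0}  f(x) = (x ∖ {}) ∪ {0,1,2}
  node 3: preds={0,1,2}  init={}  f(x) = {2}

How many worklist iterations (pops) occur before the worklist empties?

7

Trace (7 dequeues):
  [1] u=0 | in {} | out {1,2} | prev {} | push {}
  [2] u=1 | in {0,1,2} | out {0,2} | prev {} | push {0}
  [3] u=2 | in {0,1,2} | out {0,1,2} | prev {0} | push {1}
  [4] u=3 | in {0,1,2} | out {2} | prev {} | push {2}
  [5] u=0 | in {0,2} | out {1,2} | ==
  [6] u=1 | in {0,1,2} | out {0,2} | ==
  [7] u=2 | in {0,1,2} | out {0,1,2} | ==

Converged values:
  [0] {1,2}
  [1] {0,2}
  [2] {0,1,2}
  [3] {2}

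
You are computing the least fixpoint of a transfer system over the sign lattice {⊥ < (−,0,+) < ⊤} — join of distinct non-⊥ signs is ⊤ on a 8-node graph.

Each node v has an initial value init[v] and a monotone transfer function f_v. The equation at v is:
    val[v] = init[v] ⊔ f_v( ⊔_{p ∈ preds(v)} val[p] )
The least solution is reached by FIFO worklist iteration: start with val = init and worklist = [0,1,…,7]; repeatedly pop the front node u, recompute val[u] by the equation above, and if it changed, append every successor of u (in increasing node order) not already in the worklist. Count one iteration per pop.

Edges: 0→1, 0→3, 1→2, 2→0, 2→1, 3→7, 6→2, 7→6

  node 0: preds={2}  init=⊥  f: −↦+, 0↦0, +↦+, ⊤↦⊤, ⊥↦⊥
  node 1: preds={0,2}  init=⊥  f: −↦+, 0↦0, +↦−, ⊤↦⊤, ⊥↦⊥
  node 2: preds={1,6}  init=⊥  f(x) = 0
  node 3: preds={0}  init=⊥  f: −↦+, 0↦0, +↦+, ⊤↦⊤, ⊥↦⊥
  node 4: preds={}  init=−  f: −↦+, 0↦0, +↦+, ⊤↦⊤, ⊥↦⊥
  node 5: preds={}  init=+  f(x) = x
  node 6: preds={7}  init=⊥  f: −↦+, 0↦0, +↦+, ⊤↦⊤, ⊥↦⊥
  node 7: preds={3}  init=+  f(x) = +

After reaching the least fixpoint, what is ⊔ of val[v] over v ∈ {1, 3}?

Iteration log — 13 steps:
  step 1. node 0  ⊔preds=⊥  new=⊥  stable
  step 2. node 1  ⊔preds=⊥  new=⊥  stable
  step 3. node 2  ⊔preds=⊥  new=0  old=⊥  +wl: 0,1
  step 4. node 3  ⊔preds=⊥  new=⊥  stable
  step 5. node 4  ⊔preds=⊥  new=−  stable
  step 6. node 5  ⊔preds=⊥  new=+  stable
  step 7. node 6  ⊔preds=+  new=+  old=⊥  +wl: 2
  step 8. node 7  ⊔preds=⊥  new=+  stable
  step 9. node 0  ⊔preds=0  new=0  old=⊥  +wl: 3
  step 10. node 1  ⊔preds=0  new=0  old=⊥  +wl: 
  step 11. node 2  ⊔preds=⊤  new=0  stable
  step 12. node 3  ⊔preds=0  new=0  old=⊥  +wl: 7
  step 13. node 7  ⊔preds=0  new=+  stable

Least fixpoint reached:
  node 0: 0
  node 1: 0
  node 2: 0
  node 3: 0
  node 4: −
  node 5: +
  node 6: +
  node 7: +

0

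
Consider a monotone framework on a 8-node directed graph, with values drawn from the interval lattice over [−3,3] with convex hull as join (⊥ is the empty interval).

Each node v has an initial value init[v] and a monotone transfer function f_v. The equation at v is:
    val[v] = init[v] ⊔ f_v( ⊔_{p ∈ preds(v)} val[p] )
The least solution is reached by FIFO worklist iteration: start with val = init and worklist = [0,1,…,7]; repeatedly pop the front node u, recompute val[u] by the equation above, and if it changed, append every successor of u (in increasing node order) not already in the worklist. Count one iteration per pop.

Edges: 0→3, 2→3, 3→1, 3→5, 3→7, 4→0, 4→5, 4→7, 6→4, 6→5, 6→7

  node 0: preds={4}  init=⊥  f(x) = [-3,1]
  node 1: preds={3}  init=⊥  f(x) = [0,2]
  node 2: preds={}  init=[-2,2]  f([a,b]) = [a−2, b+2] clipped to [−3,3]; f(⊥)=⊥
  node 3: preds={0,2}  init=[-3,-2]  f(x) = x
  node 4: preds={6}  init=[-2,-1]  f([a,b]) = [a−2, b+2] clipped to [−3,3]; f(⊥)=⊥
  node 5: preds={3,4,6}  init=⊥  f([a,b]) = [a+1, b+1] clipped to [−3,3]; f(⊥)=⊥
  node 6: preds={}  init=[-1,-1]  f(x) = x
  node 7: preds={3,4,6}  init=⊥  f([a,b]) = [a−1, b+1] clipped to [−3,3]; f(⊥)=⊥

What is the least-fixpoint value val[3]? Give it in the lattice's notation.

[-3,2]

Worklist (10 pops):
  #1 pop 0: in=[-2,-1] → [-3,1] (was ⊥); enqueue []
  #2 pop 1: in=[-3,-2] → [0,2] (was ⊥); enqueue []
  #3 pop 2: in=⊥ → [-2,2] (no change)
  #4 pop 3: in=[-3,2] → [-3,2] (was [-3,-2]); enqueue [1]
  #5 pop 4: in=[-1,-1] → [-3,1] (was [-2,-1]); enqueue [0]
  #6 pop 5: in=[-3,2] → [-2,3] (was ⊥); enqueue []
  #7 pop 6: in=⊥ → [-1,-1] (no change)
  #8 pop 7: in=[-3,2] → [-3,3] (was ⊥); enqueue []
  #9 pop 1: in=[-3,2] → [0,2] (no change)
  #10 pop 0: in=[-3,1] → [-3,1] (no change)

Fixpoint:
  val[0] = [-3,1]
  val[1] = [0,2]
  val[2] = [-2,2]
  val[3] = [-3,2]
  val[4] = [-3,1]
  val[5] = [-2,3]
  val[6] = [-1,-1]
  val[7] = [-3,3]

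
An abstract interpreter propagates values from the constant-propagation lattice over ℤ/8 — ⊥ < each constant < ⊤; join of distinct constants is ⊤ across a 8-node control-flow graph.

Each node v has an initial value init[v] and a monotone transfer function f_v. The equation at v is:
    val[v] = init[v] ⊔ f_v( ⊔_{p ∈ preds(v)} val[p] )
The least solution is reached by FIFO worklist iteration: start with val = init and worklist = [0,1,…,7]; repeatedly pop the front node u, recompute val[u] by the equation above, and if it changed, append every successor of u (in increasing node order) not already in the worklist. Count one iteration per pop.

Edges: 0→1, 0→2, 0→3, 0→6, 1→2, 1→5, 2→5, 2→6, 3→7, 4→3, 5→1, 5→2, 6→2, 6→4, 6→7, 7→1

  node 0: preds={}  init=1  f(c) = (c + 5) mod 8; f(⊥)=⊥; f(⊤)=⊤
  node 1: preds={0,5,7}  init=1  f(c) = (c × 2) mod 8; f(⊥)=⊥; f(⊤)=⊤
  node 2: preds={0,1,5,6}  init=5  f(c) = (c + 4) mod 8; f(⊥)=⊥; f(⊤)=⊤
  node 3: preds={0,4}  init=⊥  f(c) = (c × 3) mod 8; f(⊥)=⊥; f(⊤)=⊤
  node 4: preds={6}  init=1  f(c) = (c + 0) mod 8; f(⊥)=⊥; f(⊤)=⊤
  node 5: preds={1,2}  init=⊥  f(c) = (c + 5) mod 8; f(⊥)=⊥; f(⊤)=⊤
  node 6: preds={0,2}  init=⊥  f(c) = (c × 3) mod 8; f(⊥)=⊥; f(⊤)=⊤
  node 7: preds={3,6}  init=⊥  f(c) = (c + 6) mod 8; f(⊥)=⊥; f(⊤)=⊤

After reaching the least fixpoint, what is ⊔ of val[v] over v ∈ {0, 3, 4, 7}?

⊤

Trace (13 dequeues):
  [1] u=0 | in ⊥ | out 1 | ==
  [2] u=1 | in 1 | out ⊤ | prev 1 | push {}
  [3] u=2 | in ⊤ | out ⊤ | prev 5 | push {}
  [4] u=3 | in 1 | out 3 | prev ⊥ | push {}
  [5] u=4 | in ⊥ | out 1 | ==
  [6] u=5 | in ⊤ | out ⊤ | prev ⊥ | push {1,2}
  [7] u=6 | in ⊤ | out ⊤ | prev ⊥ | push {4}
  [8] u=7 | in ⊤ | out ⊤ | prev ⊥ | push {}
  [9] u=1 | in ⊤ | out ⊤ | ==
  [10] u=2 | in ⊤ | out ⊤ | ==
  [11] u=4 | in ⊤ | out ⊤ | prev 1 | push {3}
  [12] u=3 | in ⊤ | out ⊤ | prev 3 | push {7}
  [13] u=7 | in ⊤ | out ⊤ | ==

Converged values:
  [0] 1
  [1] ⊤
  [2] ⊤
  [3] ⊤
  [4] ⊤
  [5] ⊤
  [6] ⊤
  [7] ⊤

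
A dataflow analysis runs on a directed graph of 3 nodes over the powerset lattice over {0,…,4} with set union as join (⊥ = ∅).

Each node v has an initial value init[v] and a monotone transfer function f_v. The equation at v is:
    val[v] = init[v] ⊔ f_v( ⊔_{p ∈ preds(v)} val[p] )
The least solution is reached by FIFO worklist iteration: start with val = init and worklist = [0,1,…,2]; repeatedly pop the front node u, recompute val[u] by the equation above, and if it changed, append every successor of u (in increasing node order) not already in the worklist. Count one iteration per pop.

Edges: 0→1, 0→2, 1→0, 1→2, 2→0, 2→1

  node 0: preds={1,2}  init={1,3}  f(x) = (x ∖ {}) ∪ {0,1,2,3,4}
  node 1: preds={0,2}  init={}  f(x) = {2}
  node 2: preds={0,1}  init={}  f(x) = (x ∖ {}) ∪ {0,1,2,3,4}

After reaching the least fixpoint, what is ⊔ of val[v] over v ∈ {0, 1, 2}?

{0,1,2,3,4}

Trace (5 dequeues):
  [1] u=0 | in {} | out {0,1,2,3,4} | prev {1,3} | push {}
  [2] u=1 | in {0,1,2,3,4} | out {2} | prev {} | push {0}
  [3] u=2 | in {0,1,2,3,4} | out {0,1,2,3,4} | prev {} | push {1}
  [4] u=0 | in {0,1,2,3,4} | out {0,1,2,3,4} | ==
  [5] u=1 | in {0,1,2,3,4} | out {2} | ==

Converged values:
  [0] {0,1,2,3,4}
  [1] {2}
  [2] {0,1,2,3,4}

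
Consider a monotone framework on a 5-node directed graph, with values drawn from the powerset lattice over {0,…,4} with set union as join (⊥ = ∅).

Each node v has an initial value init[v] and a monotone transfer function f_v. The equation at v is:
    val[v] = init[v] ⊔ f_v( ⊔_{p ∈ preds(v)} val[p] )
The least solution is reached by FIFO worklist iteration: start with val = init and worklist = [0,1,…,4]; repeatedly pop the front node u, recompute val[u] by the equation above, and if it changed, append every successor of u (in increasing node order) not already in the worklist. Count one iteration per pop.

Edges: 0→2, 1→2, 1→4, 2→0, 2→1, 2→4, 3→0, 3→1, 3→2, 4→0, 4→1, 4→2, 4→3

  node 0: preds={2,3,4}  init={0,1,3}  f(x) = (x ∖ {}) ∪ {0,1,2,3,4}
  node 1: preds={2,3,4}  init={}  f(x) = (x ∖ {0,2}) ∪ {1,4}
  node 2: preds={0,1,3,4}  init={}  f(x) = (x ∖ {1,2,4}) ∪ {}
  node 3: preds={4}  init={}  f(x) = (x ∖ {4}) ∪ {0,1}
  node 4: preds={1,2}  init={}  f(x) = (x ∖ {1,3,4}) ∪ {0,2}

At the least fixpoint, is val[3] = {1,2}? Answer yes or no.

Iteration log — 13 steps:
  step 1. node 0  ⊔preds={}  new={0,1,2,3,4}  old={0,1,3}  +wl: 
  step 2. node 1  ⊔preds={}  new={1,4}  old={}  +wl: 
  step 3. node 2  ⊔preds={0,1,2,3,4}  new={0,3}  old={}  +wl: 0,1
  step 4. node 3  ⊔preds={}  new={0,1}  old={}  +wl: 2
  step 5. node 4  ⊔preds={0,1,3,4}  new={0,2}  old={}  +wl: 3
  step 6. node 0  ⊔preds={0,1,2,3}  new={0,1,2,3,4}  stable
  step 7. node 1  ⊔preds={0,1,2,3}  new={1,3,4}  old={1,4}  +wl: 4
  step 8. node 2  ⊔preds={0,1,2,3,4}  new={0,3}  stable
  step 9. node 3  ⊔preds={0,2}  new={0,1,2}  old={0,1}  +wl: 0,1,2
  step 10. node 4  ⊔preds={0,1,3,4}  new={0,2}  stable
  step 11. node 0  ⊔preds={0,1,2,3}  new={0,1,2,3,4}  stable
  step 12. node 1  ⊔preds={0,1,2,3}  new={1,3,4}  stable
  step 13. node 2  ⊔preds={0,1,2,3,4}  new={0,3}  stable

Least fixpoint reached:
  node 0: {0,1,2,3,4}
  node 1: {1,3,4}
  node 2: {0,3}
  node 3: {0,1,2}
  node 4: {0,2}

no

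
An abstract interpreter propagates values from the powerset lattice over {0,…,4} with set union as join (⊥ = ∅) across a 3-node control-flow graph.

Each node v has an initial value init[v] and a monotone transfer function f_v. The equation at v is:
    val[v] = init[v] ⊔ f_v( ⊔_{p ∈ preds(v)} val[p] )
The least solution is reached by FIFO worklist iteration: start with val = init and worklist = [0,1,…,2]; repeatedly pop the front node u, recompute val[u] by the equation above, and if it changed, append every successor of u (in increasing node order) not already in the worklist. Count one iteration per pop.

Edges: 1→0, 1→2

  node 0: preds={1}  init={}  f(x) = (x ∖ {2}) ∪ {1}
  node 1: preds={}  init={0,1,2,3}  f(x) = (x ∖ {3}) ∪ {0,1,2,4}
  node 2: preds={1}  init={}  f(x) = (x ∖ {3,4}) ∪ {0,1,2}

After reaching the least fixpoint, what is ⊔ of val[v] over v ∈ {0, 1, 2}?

Trace (4 dequeues):
  [1] u=0 | in {0,1,2,3} | out {0,1,3} | prev {} | push {}
  [2] u=1 | in {} | out {0,1,2,3,4} | prev {0,1,2,3} | push {0}
  [3] u=2 | in {0,1,2,3,4} | out {0,1,2} | prev {} | push {}
  [4] u=0 | in {0,1,2,3,4} | out {0,1,3,4} | prev {0,1,3} | push {}

Converged values:
  [0] {0,1,3,4}
  [1] {0,1,2,3,4}
  [2] {0,1,2}

{0,1,2,3,4}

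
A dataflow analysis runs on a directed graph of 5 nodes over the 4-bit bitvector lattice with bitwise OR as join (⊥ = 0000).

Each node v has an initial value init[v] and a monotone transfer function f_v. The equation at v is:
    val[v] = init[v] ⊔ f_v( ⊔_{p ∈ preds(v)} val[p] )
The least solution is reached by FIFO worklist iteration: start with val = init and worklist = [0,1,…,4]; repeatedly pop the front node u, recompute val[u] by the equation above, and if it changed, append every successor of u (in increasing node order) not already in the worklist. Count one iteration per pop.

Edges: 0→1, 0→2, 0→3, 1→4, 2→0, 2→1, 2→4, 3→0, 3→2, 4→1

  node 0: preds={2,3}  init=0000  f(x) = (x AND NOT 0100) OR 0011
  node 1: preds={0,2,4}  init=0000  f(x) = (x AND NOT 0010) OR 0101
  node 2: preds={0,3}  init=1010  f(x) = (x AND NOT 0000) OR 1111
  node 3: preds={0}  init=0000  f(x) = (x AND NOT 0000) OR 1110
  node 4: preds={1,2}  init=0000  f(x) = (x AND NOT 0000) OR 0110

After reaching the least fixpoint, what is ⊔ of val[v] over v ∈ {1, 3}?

1111

Trace (8 dequeues):
  [1] u=0 | in 1010 | out 1011 | prev 0000 | push {}
  [2] u=1 | in 1011 | out 1101 | prev 0000 | push {}
  [3] u=2 | in 1011 | out 1111 | prev 1010 | push {0,1}
  [4] u=3 | in 1011 | out 1111 | prev 0000 | push {2}
  [5] u=4 | in 1111 | out 1111 | prev 0000 | push {}
  [6] u=0 | in 1111 | out 1011 | ==
  [7] u=1 | in 1111 | out 1101 | ==
  [8] u=2 | in 1111 | out 1111 | ==

Converged values:
  [0] 1011
  [1] 1101
  [2] 1111
  [3] 1111
  [4] 1111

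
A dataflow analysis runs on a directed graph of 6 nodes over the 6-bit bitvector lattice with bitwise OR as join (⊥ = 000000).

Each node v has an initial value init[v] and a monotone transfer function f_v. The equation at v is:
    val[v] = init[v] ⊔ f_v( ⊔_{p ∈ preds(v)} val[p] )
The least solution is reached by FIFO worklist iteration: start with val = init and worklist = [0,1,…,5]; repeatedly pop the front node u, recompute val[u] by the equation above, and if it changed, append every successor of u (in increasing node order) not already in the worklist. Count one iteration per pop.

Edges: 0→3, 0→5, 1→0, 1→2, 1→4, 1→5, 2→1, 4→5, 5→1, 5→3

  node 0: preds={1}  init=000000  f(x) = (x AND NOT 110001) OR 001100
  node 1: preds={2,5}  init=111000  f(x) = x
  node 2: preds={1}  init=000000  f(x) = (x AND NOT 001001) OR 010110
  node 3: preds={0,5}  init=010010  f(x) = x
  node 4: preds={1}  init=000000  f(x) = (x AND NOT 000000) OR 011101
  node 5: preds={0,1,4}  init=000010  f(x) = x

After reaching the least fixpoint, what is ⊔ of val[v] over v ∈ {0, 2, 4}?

Iteration log — 13 steps:
  step 1. node 0  ⊔preds=111000  new=001100  old=000000  +wl: 
  step 2. node 1  ⊔preds=000010  new=111010  old=111000  +wl: 0
  step 3. node 2  ⊔preds=111010  new=110110  old=000000  +wl: 1
  step 4. node 3  ⊔preds=001110  new=011110  old=010010  +wl: 
  step 5. node 4  ⊔preds=111010  new=111111  old=000000  +wl: 
  step 6. node 5  ⊔preds=111111  new=111111  old=000010  +wl: 3
  step 7. node 0  ⊔preds=111010  new=001110  old=001100  +wl: 5
  step 8. node 1  ⊔preds=111111  new=111111  old=111010  +wl: 0,2,4
  step 9. node 3  ⊔preds=111111  new=111111  old=011110  +wl: 
  step 10. node 5  ⊔preds=111111  new=111111  stable
  step 11. node 0  ⊔preds=111111  new=001110  stable
  step 12. node 2  ⊔preds=111111  new=110110  stable
  step 13. node 4  ⊔preds=111111  new=111111  stable

Least fixpoint reached:
  node 0: 001110
  node 1: 111111
  node 2: 110110
  node 3: 111111
  node 4: 111111
  node 5: 111111

111111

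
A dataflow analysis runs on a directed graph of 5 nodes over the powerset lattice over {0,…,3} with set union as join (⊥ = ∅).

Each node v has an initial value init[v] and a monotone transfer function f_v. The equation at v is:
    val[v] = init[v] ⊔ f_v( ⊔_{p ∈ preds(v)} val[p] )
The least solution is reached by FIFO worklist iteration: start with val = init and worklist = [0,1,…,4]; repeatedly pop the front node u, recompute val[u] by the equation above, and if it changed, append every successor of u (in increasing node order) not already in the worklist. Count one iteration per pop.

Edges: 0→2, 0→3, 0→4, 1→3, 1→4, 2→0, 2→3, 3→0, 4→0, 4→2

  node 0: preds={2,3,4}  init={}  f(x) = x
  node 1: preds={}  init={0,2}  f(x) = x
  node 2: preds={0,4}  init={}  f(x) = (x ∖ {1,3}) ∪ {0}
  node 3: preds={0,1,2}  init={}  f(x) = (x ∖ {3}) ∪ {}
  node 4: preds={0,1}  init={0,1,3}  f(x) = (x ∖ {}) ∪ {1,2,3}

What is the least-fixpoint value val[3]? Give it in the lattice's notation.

{0,1,2}

Trace (10 dequeues):
  [1] u=0 | in {0,1,3} | out {0,1,3} | prev {} | push {}
  [2] u=1 | in {} | out {0,2} | ==
  [3] u=2 | in {0,1,3} | out {0} | prev {} | push {0}
  [4] u=3 | in {0,1,2,3} | out {0,1,2} | prev {} | push {}
  [5] u=4 | in {0,1,2,3} | out {0,1,2,3} | prev {0,1,3} | push {2}
  [6] u=0 | in {0,1,2,3} | out {0,1,2,3} | prev {0,1,3} | push {3,4}
  [7] u=2 | in {0,1,2,3} | out {0,2} | prev {0} | push {0}
  [8] u=3 | in {0,1,2,3} | out {0,1,2} | ==
  [9] u=4 | in {0,1,2,3} | out {0,1,2,3} | ==
  [10] u=0 | in {0,1,2,3} | out {0,1,2,3} | ==

Converged values:
  [0] {0,1,2,3}
  [1] {0,2}
  [2] {0,2}
  [3] {0,1,2}
  [4] {0,1,2,3}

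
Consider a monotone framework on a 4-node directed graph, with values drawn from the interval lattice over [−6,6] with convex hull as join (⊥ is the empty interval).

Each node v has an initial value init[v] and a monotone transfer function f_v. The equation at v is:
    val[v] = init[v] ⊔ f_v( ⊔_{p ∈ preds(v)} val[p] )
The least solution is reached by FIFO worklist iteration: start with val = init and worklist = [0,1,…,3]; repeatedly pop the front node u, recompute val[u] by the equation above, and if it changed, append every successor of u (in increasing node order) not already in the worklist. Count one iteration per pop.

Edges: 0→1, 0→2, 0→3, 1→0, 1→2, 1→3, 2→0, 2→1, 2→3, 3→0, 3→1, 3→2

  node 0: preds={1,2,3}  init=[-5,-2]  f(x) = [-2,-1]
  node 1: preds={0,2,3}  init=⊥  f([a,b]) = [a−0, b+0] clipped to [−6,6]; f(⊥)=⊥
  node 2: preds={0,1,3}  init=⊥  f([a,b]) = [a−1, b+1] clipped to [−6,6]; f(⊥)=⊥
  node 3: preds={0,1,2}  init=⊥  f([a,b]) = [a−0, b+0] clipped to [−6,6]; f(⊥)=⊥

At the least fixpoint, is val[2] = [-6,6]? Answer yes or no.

yes

Iteration log — 36 steps:
  step 1. node 0  ⊔preds=⊥  new=[-5,-1]  old=[-5,-2]  +wl: 
  step 2. node 1  ⊔preds=[-5,-1]  new=[-5,-1]  old=⊥  +wl: 0
  step 3. node 2  ⊔preds=[-5,-1]  new=[-6,0]  old=⊥  +wl: 1
  step 4. node 3  ⊔preds=[-6,0]  new=[-6,0]  old=⊥  +wl: 2
  step 5. node 0  ⊔preds=[-6,0]  new=[-5,-1]  stable
  step 6. node 1  ⊔preds=[-6,0]  new=[-6,0]  old=[-5,-1]  +wl: 0,3
  step 7. node 2  ⊔preds=[-6,0]  new=[-6,1]  old=[-6,0]  +wl: 1
  step 8. node 0  ⊔preds=[-6,1]  new=[-5,-1]  stable
  step 9. node 3  ⊔preds=[-6,1]  new=[-6,1]  old=[-6,0]  +wl: 0,2
  step 10. node 1  ⊔preds=[-6,1]  new=[-6,1]  old=[-6,0]  +wl: 3
  step 11. node 0  ⊔preds=[-6,1]  new=[-5,-1]  stable
  step 12. node 2  ⊔preds=[-6,1]  new=[-6,2]  old=[-6,1]  +wl: 0,1
  step 13. node 3  ⊔preds=[-6,2]  new=[-6,2]  old=[-6,1]  +wl: 2
  step 14. node 0  ⊔preds=[-6,2]  new=[-5,-1]  stable
  step 15. node 1  ⊔preds=[-6,2]  new=[-6,2]  old=[-6,1]  +wl: 0,3
  step 16. node 2  ⊔preds=[-6,2]  new=[-6,3]  old=[-6,2]  +wl: 1
  step 17. node 0  ⊔preds=[-6,3]  new=[-5,-1]  stable
  step 18. node 3  ⊔preds=[-6,3]  new=[-6,3]  old=[-6,2]  +wl: 0,2
  step 19. node 1  ⊔preds=[-6,3]  new=[-6,3]  old=[-6,2]  +wl: 3
  step 20. node 0  ⊔preds=[-6,3]  new=[-5,-1]  stable
  step 21. node 2  ⊔preds=[-6,3]  new=[-6,4]  old=[-6,3]  +wl: 0,1
  step 22. node 3  ⊔preds=[-6,4]  new=[-6,4]  old=[-6,3]  +wl: 2
  step 23. node 0  ⊔preds=[-6,4]  new=[-5,-1]  stable
  step 24. node 1  ⊔preds=[-6,4]  new=[-6,4]  old=[-6,3]  +wl: 0,3
  step 25. node 2  ⊔preds=[-6,4]  new=[-6,5]  old=[-6,4]  +wl: 1
  step 26. node 0  ⊔preds=[-6,5]  new=[-5,-1]  stable
  step 27. node 3  ⊔preds=[-6,5]  new=[-6,5]  old=[-6,4]  +wl: 0,2
  step 28. node 1  ⊔preds=[-6,5]  new=[-6,5]  old=[-6,4]  +wl: 3
  step 29. node 0  ⊔preds=[-6,5]  new=[-5,-1]  stable
  step 30. node 2  ⊔preds=[-6,5]  new=[-6,6]  old=[-6,5]  +wl: 0,1
  step 31. node 3  ⊔preds=[-6,6]  new=[-6,6]  old=[-6,5]  +wl: 2
  step 32. node 0  ⊔preds=[-6,6]  new=[-5,-1]  stable
  step 33. node 1  ⊔preds=[-6,6]  new=[-6,6]  old=[-6,5]  +wl: 0,3
  step 34. node 2  ⊔preds=[-6,6]  new=[-6,6]  stable
  step 35. node 0  ⊔preds=[-6,6]  new=[-5,-1]  stable
  step 36. node 3  ⊔preds=[-6,6]  new=[-6,6]  stable

Least fixpoint reached:
  node 0: [-5,-1]
  node 1: [-6,6]
  node 2: [-6,6]
  node 3: [-6,6]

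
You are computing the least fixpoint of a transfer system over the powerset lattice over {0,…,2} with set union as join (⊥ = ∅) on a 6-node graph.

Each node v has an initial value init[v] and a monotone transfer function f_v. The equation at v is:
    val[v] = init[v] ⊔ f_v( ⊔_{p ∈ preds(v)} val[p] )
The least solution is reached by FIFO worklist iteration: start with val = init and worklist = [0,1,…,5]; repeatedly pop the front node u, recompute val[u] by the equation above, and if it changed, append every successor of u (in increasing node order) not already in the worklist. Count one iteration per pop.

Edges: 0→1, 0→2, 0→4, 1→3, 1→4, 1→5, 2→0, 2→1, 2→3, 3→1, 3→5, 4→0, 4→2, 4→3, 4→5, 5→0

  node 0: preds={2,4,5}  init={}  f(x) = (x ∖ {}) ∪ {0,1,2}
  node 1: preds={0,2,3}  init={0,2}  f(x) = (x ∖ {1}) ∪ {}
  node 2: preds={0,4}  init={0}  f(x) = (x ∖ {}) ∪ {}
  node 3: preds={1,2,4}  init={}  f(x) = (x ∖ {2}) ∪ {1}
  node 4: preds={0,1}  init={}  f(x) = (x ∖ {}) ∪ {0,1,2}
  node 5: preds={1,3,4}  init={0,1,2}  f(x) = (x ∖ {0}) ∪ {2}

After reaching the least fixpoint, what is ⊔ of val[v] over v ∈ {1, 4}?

{0,1,2}

Trace (10 dequeues):
  [1] u=0 | in {0,1,2} | out {0,1,2} | prev {} | push {}
  [2] u=1 | in {0,1,2} | out {0,2} | ==
  [3] u=2 | in {0,1,2} | out {0,1,2} | prev {0} | push {0,1}
  [4] u=3 | in {0,1,2} | out {0,1} | prev {} | push {}
  [5] u=4 | in {0,1,2} | out {0,1,2} | prev {} | push {2,3}
  [6] u=5 | in {0,1,2} | out {0,1,2} | ==
  [7] u=0 | in {0,1,2} | out {0,1,2} | ==
  [8] u=1 | in {0,1,2} | out {0,2} | ==
  [9] u=2 | in {0,1,2} | out {0,1,2} | ==
  [10] u=3 | in {0,1,2} | out {0,1} | ==

Converged values:
  [0] {0,1,2}
  [1] {0,2}
  [2] {0,1,2}
  [3] {0,1}
  [4] {0,1,2}
  [5] {0,1,2}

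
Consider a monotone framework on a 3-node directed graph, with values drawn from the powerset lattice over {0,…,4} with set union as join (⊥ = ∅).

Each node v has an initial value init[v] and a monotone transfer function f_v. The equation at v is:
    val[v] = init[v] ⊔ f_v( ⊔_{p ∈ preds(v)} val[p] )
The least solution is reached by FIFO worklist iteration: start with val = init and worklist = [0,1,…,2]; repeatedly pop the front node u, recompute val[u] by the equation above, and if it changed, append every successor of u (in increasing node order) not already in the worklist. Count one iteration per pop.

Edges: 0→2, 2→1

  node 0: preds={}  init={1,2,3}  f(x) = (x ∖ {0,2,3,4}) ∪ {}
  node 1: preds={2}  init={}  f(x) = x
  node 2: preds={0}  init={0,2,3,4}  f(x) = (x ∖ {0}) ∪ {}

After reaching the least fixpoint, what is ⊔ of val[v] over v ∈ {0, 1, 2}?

{0,1,2,3,4}

Worklist (4 pops):
  #1 pop 0: in={} → {1,2,3} (no change)
  #2 pop 1: in={0,2,3,4} → {0,2,3,4} (was {}); enqueue []
  #3 pop 2: in={1,2,3} → {0,1,2,3,4} (was {0,2,3,4}); enqueue [1]
  #4 pop 1: in={0,1,2,3,4} → {0,1,2,3,4} (was {0,2,3,4}); enqueue []

Fixpoint:
  val[0] = {1,2,3}
  val[1] = {0,1,2,3,4}
  val[2] = {0,1,2,3,4}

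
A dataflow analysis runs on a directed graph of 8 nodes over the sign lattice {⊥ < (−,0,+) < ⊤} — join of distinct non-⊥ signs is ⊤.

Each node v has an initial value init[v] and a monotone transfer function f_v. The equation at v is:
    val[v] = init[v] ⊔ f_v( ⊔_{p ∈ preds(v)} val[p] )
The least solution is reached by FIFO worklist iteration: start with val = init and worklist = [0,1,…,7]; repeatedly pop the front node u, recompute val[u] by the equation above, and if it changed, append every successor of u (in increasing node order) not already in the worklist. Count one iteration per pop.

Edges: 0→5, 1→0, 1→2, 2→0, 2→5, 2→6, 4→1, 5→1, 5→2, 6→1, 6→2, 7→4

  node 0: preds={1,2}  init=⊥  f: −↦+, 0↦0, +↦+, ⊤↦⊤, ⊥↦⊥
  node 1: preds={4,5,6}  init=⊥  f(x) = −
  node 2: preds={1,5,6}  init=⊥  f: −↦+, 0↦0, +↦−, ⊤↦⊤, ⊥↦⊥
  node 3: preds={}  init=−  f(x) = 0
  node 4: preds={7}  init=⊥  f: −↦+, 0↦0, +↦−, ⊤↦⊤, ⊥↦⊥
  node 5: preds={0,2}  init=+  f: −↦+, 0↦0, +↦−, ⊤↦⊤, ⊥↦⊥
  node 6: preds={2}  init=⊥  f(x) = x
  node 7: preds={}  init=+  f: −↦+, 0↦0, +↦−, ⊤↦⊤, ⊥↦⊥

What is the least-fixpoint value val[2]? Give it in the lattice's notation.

⊤

Worklist (12 pops):
  #1 pop 0: in=⊥ → ⊥ (no change)
  #2 pop 1: in=+ → − (was ⊥); enqueue [0]
  #3 pop 2: in=⊤ → ⊤ (was ⊥); enqueue []
  #4 pop 3: in=⊥ → ⊤ (was −); enqueue []
  #5 pop 4: in=+ → − (was ⊥); enqueue [1]
  #6 pop 5: in=⊤ → ⊤ (was +); enqueue [2]
  #7 pop 6: in=⊤ → ⊤ (was ⊥); enqueue []
  #8 pop 7: in=⊥ → + (no change)
  #9 pop 0: in=⊤ → ⊤ (was ⊥); enqueue [5]
  #10 pop 1: in=⊤ → − (no change)
  #11 pop 2: in=⊤ → ⊤ (no change)
  #12 pop 5: in=⊤ → ⊤ (no change)

Fixpoint:
  val[0] = ⊤
  val[1] = −
  val[2] = ⊤
  val[3] = ⊤
  val[4] = −
  val[5] = ⊤
  val[6] = ⊤
  val[7] = +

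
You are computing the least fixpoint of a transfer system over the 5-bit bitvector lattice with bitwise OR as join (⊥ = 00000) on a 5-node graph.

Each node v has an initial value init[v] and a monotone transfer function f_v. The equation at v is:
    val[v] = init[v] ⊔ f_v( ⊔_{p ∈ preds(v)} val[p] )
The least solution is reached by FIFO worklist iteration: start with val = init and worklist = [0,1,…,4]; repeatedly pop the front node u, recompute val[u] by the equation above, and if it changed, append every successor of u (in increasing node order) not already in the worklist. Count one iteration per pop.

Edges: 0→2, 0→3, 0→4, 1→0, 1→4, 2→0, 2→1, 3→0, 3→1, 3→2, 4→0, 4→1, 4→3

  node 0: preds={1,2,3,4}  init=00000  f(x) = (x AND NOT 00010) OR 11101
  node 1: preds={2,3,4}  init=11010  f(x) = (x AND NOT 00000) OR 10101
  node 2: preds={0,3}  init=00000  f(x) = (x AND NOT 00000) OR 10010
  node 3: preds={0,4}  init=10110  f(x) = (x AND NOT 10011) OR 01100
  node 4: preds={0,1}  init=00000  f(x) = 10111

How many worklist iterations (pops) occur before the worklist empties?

Trace (9 dequeues):
  [1] u=0 | in 11110 | out 11101 | prev 00000 | push {}
  [2] u=1 | in 10110 | out 11111 | prev 11010 | push {0}
  [3] u=2 | in 11111 | out 11111 | prev 00000 | push {1}
  [4] u=3 | in 11101 | out 11110 | prev 10110 | push {2}
  [5] u=4 | in 11111 | out 10111 | prev 00000 | push {3}
  [6] u=0 | in 11111 | out 11101 | ==
  [7] u=1 | in 11111 | out 11111 | ==
  [8] u=2 | in 11111 | out 11111 | ==
  [9] u=3 | in 11111 | out 11110 | ==

Converged values:
  [0] 11101
  [1] 11111
  [2] 11111
  [3] 11110
  [4] 10111

9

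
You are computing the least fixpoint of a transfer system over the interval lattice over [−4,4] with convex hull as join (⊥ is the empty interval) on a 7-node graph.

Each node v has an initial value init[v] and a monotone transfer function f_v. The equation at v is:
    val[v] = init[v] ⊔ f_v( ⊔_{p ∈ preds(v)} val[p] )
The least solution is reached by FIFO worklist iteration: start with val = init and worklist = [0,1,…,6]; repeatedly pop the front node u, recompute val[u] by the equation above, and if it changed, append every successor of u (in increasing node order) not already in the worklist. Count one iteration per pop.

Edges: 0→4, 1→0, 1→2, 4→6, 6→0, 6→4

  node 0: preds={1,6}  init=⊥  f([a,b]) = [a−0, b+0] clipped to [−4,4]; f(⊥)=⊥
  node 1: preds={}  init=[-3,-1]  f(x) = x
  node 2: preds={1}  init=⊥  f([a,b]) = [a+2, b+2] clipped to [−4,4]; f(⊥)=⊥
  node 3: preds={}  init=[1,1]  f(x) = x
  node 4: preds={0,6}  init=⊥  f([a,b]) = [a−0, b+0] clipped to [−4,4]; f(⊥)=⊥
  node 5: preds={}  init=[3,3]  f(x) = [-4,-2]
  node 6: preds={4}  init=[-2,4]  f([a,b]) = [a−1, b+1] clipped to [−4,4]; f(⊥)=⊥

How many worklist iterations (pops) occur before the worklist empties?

Worklist (10 pops):
  #1 pop 0: in=[-3,4] → [-3,4] (was ⊥); enqueue []
  #2 pop 1: in=⊥ → [-3,-1] (no change)
  #3 pop 2: in=[-3,-1] → [-1,1] (was ⊥); enqueue []
  #4 pop 3: in=⊥ → [1,1] (no change)
  #5 pop 4: in=[-3,4] → [-3,4] (was ⊥); enqueue []
  #6 pop 5: in=⊥ → [-4,3] (was [3,3]); enqueue []
  #7 pop 6: in=[-3,4] → [-4,4] (was [-2,4]); enqueue [0,4]
  #8 pop 0: in=[-4,4] → [-4,4] (was [-3,4]); enqueue []
  #9 pop 4: in=[-4,4] → [-4,4] (was [-3,4]); enqueue [6]
  #10 pop 6: in=[-4,4] → [-4,4] (no change)

Fixpoint:
  val[0] = [-4,4]
  val[1] = [-3,-1]
  val[2] = [-1,1]
  val[3] = [1,1]
  val[4] = [-4,4]
  val[5] = [-4,3]
  val[6] = [-4,4]

10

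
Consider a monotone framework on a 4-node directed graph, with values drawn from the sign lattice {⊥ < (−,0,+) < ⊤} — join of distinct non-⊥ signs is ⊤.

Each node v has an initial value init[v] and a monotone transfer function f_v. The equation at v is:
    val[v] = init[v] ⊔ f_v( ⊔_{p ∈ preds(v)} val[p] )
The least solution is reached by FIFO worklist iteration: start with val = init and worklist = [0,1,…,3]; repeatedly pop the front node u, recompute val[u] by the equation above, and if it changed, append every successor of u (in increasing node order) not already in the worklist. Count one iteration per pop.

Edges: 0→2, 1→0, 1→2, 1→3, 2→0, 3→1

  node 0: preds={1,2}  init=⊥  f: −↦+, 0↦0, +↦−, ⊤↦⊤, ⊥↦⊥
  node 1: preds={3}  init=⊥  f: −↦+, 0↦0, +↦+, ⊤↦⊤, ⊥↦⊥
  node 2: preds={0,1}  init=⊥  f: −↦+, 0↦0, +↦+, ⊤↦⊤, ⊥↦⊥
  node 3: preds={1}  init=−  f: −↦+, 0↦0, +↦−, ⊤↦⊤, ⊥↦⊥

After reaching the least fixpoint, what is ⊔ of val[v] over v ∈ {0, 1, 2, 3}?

Trace (8 dequeues):
  [1] u=0 | in ⊥ | out ⊥ | ==
  [2] u=1 | in − | out + | prev ⊥ | push {0}
  [3] u=2 | in + | out + | prev ⊥ | push {}
  [4] u=3 | in + | out − | ==
  [5] u=0 | in + | out − | prev ⊥ | push {2}
  [6] u=2 | in ⊤ | out ⊤ | prev + | push {0}
  [7] u=0 | in ⊤ | out ⊤ | prev − | push {2}
  [8] u=2 | in ⊤ | out ⊤ | ==

Converged values:
  [0] ⊤
  [1] +
  [2] ⊤
  [3] −

⊤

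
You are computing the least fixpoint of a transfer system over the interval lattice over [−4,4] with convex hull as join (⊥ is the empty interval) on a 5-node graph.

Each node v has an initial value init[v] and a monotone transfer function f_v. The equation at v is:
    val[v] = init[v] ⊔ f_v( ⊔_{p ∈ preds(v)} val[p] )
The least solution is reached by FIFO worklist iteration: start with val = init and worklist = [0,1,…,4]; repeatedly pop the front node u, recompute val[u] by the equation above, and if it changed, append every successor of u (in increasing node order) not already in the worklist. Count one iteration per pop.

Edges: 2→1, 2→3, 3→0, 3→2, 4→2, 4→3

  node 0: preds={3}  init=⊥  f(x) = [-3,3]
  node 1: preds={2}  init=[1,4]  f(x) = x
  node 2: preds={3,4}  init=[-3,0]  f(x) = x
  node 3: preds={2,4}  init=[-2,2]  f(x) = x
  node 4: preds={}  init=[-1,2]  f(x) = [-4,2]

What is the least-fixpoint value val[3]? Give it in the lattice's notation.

Trace (12 dequeues):
  [1] u=0 | in [-2,2] | out [-3,3] | prev ⊥ | push {}
  [2] u=1 | in [-3,0] | out [-3,4] | prev [1,4] | push {}
  [3] u=2 | in [-2,2] | out [-3,2] | prev [-3,0] | push {1}
  [4] u=3 | in [-3,2] | out [-3,2] | prev [-2,2] | push {0,2}
  [5] u=4 | in ⊥ | out [-4,2] | prev [-1,2] | push {3}
  [6] u=1 | in [-3,2] | out [-3,4] | ==
  [7] u=0 | in [-3,2] | out [-3,3] | ==
  [8] u=2 | in [-4,2] | out [-4,2] | prev [-3,2] | push {1}
  [9] u=3 | in [-4,2] | out [-4,2] | prev [-3,2] | push {0,2}
  [10] u=1 | in [-4,2] | out [-4,4] | prev [-3,4] | push {}
  [11] u=0 | in [-4,2] | out [-3,3] | ==
  [12] u=2 | in [-4,2] | out [-4,2] | ==

Converged values:
  [0] [-3,3]
  [1] [-4,4]
  [2] [-4,2]
  [3] [-4,2]
  [4] [-4,2]

[-4,2]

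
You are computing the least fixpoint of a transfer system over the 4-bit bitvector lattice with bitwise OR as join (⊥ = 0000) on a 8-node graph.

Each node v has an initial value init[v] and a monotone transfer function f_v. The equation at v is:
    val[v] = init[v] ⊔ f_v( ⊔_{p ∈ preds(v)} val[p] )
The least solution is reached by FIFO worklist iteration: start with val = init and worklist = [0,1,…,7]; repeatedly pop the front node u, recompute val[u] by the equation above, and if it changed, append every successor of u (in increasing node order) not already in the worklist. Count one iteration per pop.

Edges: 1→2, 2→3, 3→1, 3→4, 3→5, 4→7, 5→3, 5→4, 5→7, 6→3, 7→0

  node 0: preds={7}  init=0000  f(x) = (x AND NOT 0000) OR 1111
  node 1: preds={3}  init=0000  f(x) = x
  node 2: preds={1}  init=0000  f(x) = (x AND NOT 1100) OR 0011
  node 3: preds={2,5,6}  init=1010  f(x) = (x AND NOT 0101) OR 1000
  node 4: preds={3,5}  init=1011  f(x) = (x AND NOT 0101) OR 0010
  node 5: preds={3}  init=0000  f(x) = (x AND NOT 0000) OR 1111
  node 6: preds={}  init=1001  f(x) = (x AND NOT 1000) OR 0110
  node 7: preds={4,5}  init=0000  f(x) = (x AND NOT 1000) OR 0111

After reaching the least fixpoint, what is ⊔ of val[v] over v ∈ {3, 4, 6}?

Iteration log — 11 steps:
  step 1. node 0  ⊔preds=0000  new=1111  old=0000  +wl: 
  step 2. node 1  ⊔preds=1010  new=1010  old=0000  +wl: 
  step 3. node 2  ⊔preds=1010  new=0011  old=0000  +wl: 
  step 4. node 3  ⊔preds=1011  new=1010  stable
  step 5. node 4  ⊔preds=1010  new=1011  stable
  step 6. node 5  ⊔preds=1010  new=1111  old=0000  +wl: 3,4
  step 7. node 6  ⊔preds=0000  new=1111  old=1001  +wl: 
  step 8. node 7  ⊔preds=1111  new=0111  old=0000  +wl: 0
  step 9. node 3  ⊔preds=1111  new=1010  stable
  step 10. node 4  ⊔preds=1111  new=1011  stable
  step 11. node 0  ⊔preds=0111  new=1111  stable

Least fixpoint reached:
  node 0: 1111
  node 1: 1010
  node 2: 0011
  node 3: 1010
  node 4: 1011
  node 5: 1111
  node 6: 1111
  node 7: 0111

1111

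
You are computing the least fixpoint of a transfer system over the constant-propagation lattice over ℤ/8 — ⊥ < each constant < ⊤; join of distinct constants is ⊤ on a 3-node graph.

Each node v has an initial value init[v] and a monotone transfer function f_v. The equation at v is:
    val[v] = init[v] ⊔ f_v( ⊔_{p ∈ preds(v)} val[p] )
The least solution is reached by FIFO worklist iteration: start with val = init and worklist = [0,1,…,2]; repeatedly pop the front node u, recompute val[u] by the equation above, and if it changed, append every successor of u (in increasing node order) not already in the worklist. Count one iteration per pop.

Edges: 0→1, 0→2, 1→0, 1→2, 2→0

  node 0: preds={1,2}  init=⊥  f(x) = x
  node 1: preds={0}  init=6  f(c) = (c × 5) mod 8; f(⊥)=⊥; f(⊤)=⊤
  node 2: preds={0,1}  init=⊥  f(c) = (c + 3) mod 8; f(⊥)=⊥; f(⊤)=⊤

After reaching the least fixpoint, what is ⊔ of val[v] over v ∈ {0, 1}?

⊤

Trace (7 dequeues):
  [1] u=0 | in 6 | out 6 | prev ⊥ | push {}
  [2] u=1 | in 6 | out 6 | ==
  [3] u=2 | in 6 | out 1 | prev ⊥ | push {0}
  [4] u=0 | in ⊤ | out ⊤ | prev 6 | push {1,2}
  [5] u=1 | in ⊤ | out ⊤ | prev 6 | push {0}
  [6] u=2 | in ⊤ | out ⊤ | prev 1 | push {}
  [7] u=0 | in ⊤ | out ⊤ | ==

Converged values:
  [0] ⊤
  [1] ⊤
  [2] ⊤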